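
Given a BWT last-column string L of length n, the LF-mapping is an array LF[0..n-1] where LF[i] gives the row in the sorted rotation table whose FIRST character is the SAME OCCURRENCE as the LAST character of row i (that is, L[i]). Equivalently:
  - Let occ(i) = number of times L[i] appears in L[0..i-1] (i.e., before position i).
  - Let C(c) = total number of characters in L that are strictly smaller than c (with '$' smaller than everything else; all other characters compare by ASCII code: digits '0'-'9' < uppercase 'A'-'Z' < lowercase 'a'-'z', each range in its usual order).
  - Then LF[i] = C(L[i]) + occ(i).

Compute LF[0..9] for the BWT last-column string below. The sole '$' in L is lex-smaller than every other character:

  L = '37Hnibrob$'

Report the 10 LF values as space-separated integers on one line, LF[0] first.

Char counts: '$':1, '3':1, '7':1, 'H':1, 'b':2, 'i':1, 'n':1, 'o':1, 'r':1
C (first-col start): C('$')=0, C('3')=1, C('7')=2, C('H')=3, C('b')=4, C('i')=6, C('n')=7, C('o')=8, C('r')=9
L[0]='3': occ=0, LF[0]=C('3')+0=1+0=1
L[1]='7': occ=0, LF[1]=C('7')+0=2+0=2
L[2]='H': occ=0, LF[2]=C('H')+0=3+0=3
L[3]='n': occ=0, LF[3]=C('n')+0=7+0=7
L[4]='i': occ=0, LF[4]=C('i')+0=6+0=6
L[5]='b': occ=0, LF[5]=C('b')+0=4+0=4
L[6]='r': occ=0, LF[6]=C('r')+0=9+0=9
L[7]='o': occ=0, LF[7]=C('o')+0=8+0=8
L[8]='b': occ=1, LF[8]=C('b')+1=4+1=5
L[9]='$': occ=0, LF[9]=C('$')+0=0+0=0

Answer: 1 2 3 7 6 4 9 8 5 0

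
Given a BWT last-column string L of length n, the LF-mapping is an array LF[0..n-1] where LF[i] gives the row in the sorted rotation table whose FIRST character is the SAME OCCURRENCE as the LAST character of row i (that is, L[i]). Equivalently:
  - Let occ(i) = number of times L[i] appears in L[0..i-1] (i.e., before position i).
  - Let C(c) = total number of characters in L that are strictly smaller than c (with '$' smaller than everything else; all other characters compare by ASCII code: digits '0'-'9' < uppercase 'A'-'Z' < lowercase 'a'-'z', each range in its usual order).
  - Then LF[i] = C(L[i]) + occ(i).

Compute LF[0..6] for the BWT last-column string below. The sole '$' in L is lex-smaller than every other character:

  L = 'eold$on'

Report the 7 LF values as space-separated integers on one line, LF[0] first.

Answer: 2 5 3 1 0 6 4

Derivation:
Char counts: '$':1, 'd':1, 'e':1, 'l':1, 'n':1, 'o':2
C (first-col start): C('$')=0, C('d')=1, C('e')=2, C('l')=3, C('n')=4, C('o')=5
L[0]='e': occ=0, LF[0]=C('e')+0=2+0=2
L[1]='o': occ=0, LF[1]=C('o')+0=5+0=5
L[2]='l': occ=0, LF[2]=C('l')+0=3+0=3
L[3]='d': occ=0, LF[3]=C('d')+0=1+0=1
L[4]='$': occ=0, LF[4]=C('$')+0=0+0=0
L[5]='o': occ=1, LF[5]=C('o')+1=5+1=6
L[6]='n': occ=0, LF[6]=C('n')+0=4+0=4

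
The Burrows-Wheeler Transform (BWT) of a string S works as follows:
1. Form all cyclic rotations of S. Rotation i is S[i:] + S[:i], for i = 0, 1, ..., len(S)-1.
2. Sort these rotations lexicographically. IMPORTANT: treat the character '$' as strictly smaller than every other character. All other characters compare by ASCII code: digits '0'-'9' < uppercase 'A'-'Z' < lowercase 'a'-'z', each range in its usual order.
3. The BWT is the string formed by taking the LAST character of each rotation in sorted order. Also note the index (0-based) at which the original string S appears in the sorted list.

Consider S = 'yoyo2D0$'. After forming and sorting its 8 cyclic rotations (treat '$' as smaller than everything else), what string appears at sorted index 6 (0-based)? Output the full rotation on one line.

Answer: yo2D0$yo

Derivation:
All 8 rotations (rotation i = S[i:]+S[:i]):
  rot[0] = yoyo2D0$
  rot[1] = oyo2D0$y
  rot[2] = yo2D0$yo
  rot[3] = o2D0$yoy
  rot[4] = 2D0$yoyo
  rot[5] = D0$yoyo2
  rot[6] = 0$yoyo2D
  rot[7] = $yoyo2D0
Sorted (with $ < everything):
  sorted[0] = $yoyo2D0
  sorted[1] = 0$yoyo2D
  sorted[2] = 2D0$yoyo
  sorted[3] = D0$yoyo2
  sorted[4] = o2D0$yoy
  sorted[5] = oyo2D0$y
  sorted[6] = yo2D0$yo
  sorted[7] = yoyo2D0$
sorted[6] = yo2D0$yo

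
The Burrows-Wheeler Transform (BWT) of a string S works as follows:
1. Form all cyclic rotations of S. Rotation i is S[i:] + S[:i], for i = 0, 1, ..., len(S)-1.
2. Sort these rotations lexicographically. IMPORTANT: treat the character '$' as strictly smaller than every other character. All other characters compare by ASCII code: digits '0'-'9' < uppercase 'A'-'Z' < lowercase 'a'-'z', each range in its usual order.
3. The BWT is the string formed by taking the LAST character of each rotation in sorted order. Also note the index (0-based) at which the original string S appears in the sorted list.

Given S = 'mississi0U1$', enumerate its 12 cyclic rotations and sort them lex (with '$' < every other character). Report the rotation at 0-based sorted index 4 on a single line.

Answer: i0U1$mississ

Derivation:
All 12 rotations (rotation i = S[i:]+S[:i]):
  rot[0] = mississi0U1$
  rot[1] = ississi0U1$m
  rot[2] = ssissi0U1$mi
  rot[3] = sissi0U1$mis
  rot[4] = issi0U1$miss
  rot[5] = ssi0U1$missi
  rot[6] = si0U1$missis
  rot[7] = i0U1$mississ
  rot[8] = 0U1$mississi
  rot[9] = U1$mississi0
  rot[10] = 1$mississi0U
  rot[11] = $mississi0U1
Sorted (with $ < everything):
  sorted[0] = $mississi0U1
  sorted[1] = 0U1$mississi
  sorted[2] = 1$mississi0U
  sorted[3] = U1$mississi0
  sorted[4] = i0U1$mississ
  sorted[5] = issi0U1$miss
  sorted[6] = ississi0U1$m
  sorted[7] = mississi0U1$
  sorted[8] = si0U1$missis
  sorted[9] = sissi0U1$mis
  sorted[10] = ssi0U1$missi
  sorted[11] = ssissi0U1$mi
sorted[4] = i0U1$mississ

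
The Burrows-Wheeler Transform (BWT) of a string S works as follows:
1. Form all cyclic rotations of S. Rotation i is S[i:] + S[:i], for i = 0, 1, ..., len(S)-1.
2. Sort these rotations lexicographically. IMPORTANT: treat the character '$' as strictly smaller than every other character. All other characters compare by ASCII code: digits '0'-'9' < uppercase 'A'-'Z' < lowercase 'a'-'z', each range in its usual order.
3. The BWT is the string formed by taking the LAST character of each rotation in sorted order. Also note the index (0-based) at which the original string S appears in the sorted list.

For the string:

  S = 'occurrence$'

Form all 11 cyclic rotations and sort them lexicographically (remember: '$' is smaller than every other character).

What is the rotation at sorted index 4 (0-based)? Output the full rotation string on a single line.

All 11 rotations (rotation i = S[i:]+S[:i]):
  rot[0] = occurrence$
  rot[1] = ccurrence$o
  rot[2] = currence$oc
  rot[3] = urrence$occ
  rot[4] = rrence$occu
  rot[5] = rence$occur
  rot[6] = ence$occurr
  rot[7] = nce$occurre
  rot[8] = ce$occurren
  rot[9] = e$occurrenc
  rot[10] = $occurrence
Sorted (with $ < everything):
  sorted[0] = $occurrence
  sorted[1] = ccurrence$o
  sorted[2] = ce$occurren
  sorted[3] = currence$oc
  sorted[4] = e$occurrenc
  sorted[5] = ence$occurr
  sorted[6] = nce$occurre
  sorted[7] = occurrence$
  sorted[8] = rence$occur
  sorted[9] = rrence$occu
  sorted[10] = urrence$occ
sorted[4] = e$occurrenc

Answer: e$occurrenc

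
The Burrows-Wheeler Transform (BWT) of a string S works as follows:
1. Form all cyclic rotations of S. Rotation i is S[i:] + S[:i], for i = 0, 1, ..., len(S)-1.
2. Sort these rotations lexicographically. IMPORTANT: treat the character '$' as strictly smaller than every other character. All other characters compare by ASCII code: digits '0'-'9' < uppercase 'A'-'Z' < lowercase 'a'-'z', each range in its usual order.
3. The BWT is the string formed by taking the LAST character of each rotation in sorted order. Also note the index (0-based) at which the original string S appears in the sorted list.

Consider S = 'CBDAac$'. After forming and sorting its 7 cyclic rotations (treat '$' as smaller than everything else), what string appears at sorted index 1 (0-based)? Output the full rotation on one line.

All 7 rotations (rotation i = S[i:]+S[:i]):
  rot[0] = CBDAac$
  rot[1] = BDAac$C
  rot[2] = DAac$CB
  rot[3] = Aac$CBD
  rot[4] = ac$CBDA
  rot[5] = c$CBDAa
  rot[6] = $CBDAac
Sorted (with $ < everything):
  sorted[0] = $CBDAac
  sorted[1] = Aac$CBD
  sorted[2] = BDAac$C
  sorted[3] = CBDAac$
  sorted[4] = DAac$CB
  sorted[5] = ac$CBDA
  sorted[6] = c$CBDAa
sorted[1] = Aac$CBD

Answer: Aac$CBD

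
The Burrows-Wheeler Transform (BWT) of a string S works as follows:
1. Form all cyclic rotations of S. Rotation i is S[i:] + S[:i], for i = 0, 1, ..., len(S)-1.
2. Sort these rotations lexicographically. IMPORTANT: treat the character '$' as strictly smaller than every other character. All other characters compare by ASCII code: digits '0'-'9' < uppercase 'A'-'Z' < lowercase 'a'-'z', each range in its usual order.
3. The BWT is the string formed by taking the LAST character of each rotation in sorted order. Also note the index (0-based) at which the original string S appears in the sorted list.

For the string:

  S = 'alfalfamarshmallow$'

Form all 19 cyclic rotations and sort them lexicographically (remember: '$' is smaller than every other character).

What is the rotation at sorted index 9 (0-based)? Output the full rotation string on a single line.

Answer: lfalfamarshmallow$a

Derivation:
All 19 rotations (rotation i = S[i:]+S[:i]):
  rot[0] = alfalfamarshmallow$
  rot[1] = lfalfamarshmallow$a
  rot[2] = falfamarshmallow$al
  rot[3] = alfamarshmallow$alf
  rot[4] = lfamarshmallow$alfa
  rot[5] = famarshmallow$alfal
  rot[6] = amarshmallow$alfalf
  rot[7] = marshmallow$alfalfa
  rot[8] = arshmallow$alfalfam
  rot[9] = rshmallow$alfalfama
  rot[10] = shmallow$alfalfamar
  rot[11] = hmallow$alfalfamars
  rot[12] = mallow$alfalfamarsh
  rot[13] = allow$alfalfamarshm
  rot[14] = llow$alfalfamarshma
  rot[15] = low$alfalfamarshmal
  rot[16] = ow$alfalfamarshmall
  rot[17] = w$alfalfamarshmallo
  rot[18] = $alfalfamarshmallow
Sorted (with $ < everything):
  sorted[0] = $alfalfamarshmallow
  sorted[1] = alfalfamarshmallow$
  sorted[2] = alfamarshmallow$alf
  sorted[3] = allow$alfalfamarshm
  sorted[4] = amarshmallow$alfalf
  sorted[5] = arshmallow$alfalfam
  sorted[6] = falfamarshmallow$al
  sorted[7] = famarshmallow$alfal
  sorted[8] = hmallow$alfalfamars
  sorted[9] = lfalfamarshmallow$a
  sorted[10] = lfamarshmallow$alfa
  sorted[11] = llow$alfalfamarshma
  sorted[12] = low$alfalfamarshmal
  sorted[13] = mallow$alfalfamarsh
  sorted[14] = marshmallow$alfalfa
  sorted[15] = ow$alfalfamarshmall
  sorted[16] = rshmallow$alfalfama
  sorted[17] = shmallow$alfalfamar
  sorted[18] = w$alfalfamarshmallo
sorted[9] = lfalfamarshmallow$a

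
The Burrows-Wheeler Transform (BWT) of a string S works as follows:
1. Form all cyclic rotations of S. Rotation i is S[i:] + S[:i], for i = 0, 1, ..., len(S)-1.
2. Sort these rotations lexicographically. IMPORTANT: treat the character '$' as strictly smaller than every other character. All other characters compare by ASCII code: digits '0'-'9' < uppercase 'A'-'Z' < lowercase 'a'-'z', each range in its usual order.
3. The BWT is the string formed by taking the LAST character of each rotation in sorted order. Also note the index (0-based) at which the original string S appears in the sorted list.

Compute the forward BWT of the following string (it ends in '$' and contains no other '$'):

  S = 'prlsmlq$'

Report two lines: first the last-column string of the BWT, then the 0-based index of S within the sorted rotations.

Answer: qmrs$lpl
4

Derivation:
All 8 rotations (rotation i = S[i:]+S[:i]):
  rot[0] = prlsmlq$
  rot[1] = rlsmlq$p
  rot[2] = lsmlq$pr
  rot[3] = smlq$prl
  rot[4] = mlq$prls
  rot[5] = lq$prlsm
  rot[6] = q$prlsml
  rot[7] = $prlsmlq
Sorted (with $ < everything):
  sorted[0] = $prlsmlq  (last char: 'q')
  sorted[1] = lq$prlsm  (last char: 'm')
  sorted[2] = lsmlq$pr  (last char: 'r')
  sorted[3] = mlq$prls  (last char: 's')
  sorted[4] = prlsmlq$  (last char: '$')
  sorted[5] = q$prlsml  (last char: 'l')
  sorted[6] = rlsmlq$p  (last char: 'p')
  sorted[7] = smlq$prl  (last char: 'l')
Last column: qmrs$lpl
Original string S is at sorted index 4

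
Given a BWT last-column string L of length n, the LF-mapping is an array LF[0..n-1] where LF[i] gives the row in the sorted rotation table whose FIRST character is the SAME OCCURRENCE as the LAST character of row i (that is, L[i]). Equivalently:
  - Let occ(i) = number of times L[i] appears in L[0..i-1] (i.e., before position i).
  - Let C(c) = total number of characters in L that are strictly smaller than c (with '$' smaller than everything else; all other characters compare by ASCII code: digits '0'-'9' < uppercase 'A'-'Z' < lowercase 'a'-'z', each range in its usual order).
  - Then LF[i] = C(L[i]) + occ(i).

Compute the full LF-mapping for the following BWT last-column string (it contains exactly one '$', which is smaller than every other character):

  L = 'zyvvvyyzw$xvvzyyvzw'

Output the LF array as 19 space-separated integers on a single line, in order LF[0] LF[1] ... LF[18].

Char counts: '$':1, 'v':6, 'w':2, 'x':1, 'y':5, 'z':4
C (first-col start): C('$')=0, C('v')=1, C('w')=7, C('x')=9, C('y')=10, C('z')=15
L[0]='z': occ=0, LF[0]=C('z')+0=15+0=15
L[1]='y': occ=0, LF[1]=C('y')+0=10+0=10
L[2]='v': occ=0, LF[2]=C('v')+0=1+0=1
L[3]='v': occ=1, LF[3]=C('v')+1=1+1=2
L[4]='v': occ=2, LF[4]=C('v')+2=1+2=3
L[5]='y': occ=1, LF[5]=C('y')+1=10+1=11
L[6]='y': occ=2, LF[6]=C('y')+2=10+2=12
L[7]='z': occ=1, LF[7]=C('z')+1=15+1=16
L[8]='w': occ=0, LF[8]=C('w')+0=7+0=7
L[9]='$': occ=0, LF[9]=C('$')+0=0+0=0
L[10]='x': occ=0, LF[10]=C('x')+0=9+0=9
L[11]='v': occ=3, LF[11]=C('v')+3=1+3=4
L[12]='v': occ=4, LF[12]=C('v')+4=1+4=5
L[13]='z': occ=2, LF[13]=C('z')+2=15+2=17
L[14]='y': occ=3, LF[14]=C('y')+3=10+3=13
L[15]='y': occ=4, LF[15]=C('y')+4=10+4=14
L[16]='v': occ=5, LF[16]=C('v')+5=1+5=6
L[17]='z': occ=3, LF[17]=C('z')+3=15+3=18
L[18]='w': occ=1, LF[18]=C('w')+1=7+1=8

Answer: 15 10 1 2 3 11 12 16 7 0 9 4 5 17 13 14 6 18 8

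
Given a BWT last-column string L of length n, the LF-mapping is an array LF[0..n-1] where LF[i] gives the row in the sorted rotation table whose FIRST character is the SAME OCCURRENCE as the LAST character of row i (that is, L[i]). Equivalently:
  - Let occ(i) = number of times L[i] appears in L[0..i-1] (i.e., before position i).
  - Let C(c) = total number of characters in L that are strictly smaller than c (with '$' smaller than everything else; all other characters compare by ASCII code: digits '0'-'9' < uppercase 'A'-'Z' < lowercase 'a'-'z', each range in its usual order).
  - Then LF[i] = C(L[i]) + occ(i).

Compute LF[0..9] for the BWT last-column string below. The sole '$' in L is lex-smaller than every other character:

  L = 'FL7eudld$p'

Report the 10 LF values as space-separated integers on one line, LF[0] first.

Char counts: '$':1, '7':1, 'F':1, 'L':1, 'd':2, 'e':1, 'l':1, 'p':1, 'u':1
C (first-col start): C('$')=0, C('7')=1, C('F')=2, C('L')=3, C('d')=4, C('e')=6, C('l')=7, C('p')=8, C('u')=9
L[0]='F': occ=0, LF[0]=C('F')+0=2+0=2
L[1]='L': occ=0, LF[1]=C('L')+0=3+0=3
L[2]='7': occ=0, LF[2]=C('7')+0=1+0=1
L[3]='e': occ=0, LF[3]=C('e')+0=6+0=6
L[4]='u': occ=0, LF[4]=C('u')+0=9+0=9
L[5]='d': occ=0, LF[5]=C('d')+0=4+0=4
L[6]='l': occ=0, LF[6]=C('l')+0=7+0=7
L[7]='d': occ=1, LF[7]=C('d')+1=4+1=5
L[8]='$': occ=0, LF[8]=C('$')+0=0+0=0
L[9]='p': occ=0, LF[9]=C('p')+0=8+0=8

Answer: 2 3 1 6 9 4 7 5 0 8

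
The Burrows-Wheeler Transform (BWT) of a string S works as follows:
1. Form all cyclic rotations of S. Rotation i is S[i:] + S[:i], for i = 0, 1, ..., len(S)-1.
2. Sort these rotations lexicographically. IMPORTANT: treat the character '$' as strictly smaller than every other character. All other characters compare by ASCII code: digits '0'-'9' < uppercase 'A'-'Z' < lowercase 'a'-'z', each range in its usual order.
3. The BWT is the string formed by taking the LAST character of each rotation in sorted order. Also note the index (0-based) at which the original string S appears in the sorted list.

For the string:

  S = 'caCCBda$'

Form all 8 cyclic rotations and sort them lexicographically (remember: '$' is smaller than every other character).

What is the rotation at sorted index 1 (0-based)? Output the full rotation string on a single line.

Answer: Bda$caCC

Derivation:
All 8 rotations (rotation i = S[i:]+S[:i]):
  rot[0] = caCCBda$
  rot[1] = aCCBda$c
  rot[2] = CCBda$ca
  rot[3] = CBda$caC
  rot[4] = Bda$caCC
  rot[5] = da$caCCB
  rot[6] = a$caCCBd
  rot[7] = $caCCBda
Sorted (with $ < everything):
  sorted[0] = $caCCBda
  sorted[1] = Bda$caCC
  sorted[2] = CBda$caC
  sorted[3] = CCBda$ca
  sorted[4] = a$caCCBd
  sorted[5] = aCCBda$c
  sorted[6] = caCCBda$
  sorted[7] = da$caCCB
sorted[1] = Bda$caCC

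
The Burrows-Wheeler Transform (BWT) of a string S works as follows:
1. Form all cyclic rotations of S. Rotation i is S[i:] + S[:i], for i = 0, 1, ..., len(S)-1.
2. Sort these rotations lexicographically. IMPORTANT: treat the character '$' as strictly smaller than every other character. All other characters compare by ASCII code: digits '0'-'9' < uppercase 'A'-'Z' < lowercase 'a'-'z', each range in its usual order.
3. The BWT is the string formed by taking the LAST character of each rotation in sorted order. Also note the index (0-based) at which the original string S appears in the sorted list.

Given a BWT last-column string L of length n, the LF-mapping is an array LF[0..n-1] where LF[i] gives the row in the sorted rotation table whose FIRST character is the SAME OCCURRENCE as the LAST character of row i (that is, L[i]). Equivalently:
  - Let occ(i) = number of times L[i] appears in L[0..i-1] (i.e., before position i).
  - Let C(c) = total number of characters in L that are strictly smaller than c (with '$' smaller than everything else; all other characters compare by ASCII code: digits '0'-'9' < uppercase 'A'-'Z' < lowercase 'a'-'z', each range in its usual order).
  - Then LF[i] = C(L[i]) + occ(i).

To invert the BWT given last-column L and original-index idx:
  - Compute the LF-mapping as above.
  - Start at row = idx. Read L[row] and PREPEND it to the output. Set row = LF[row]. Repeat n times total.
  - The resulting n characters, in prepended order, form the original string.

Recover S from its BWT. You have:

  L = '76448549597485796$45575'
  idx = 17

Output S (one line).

LF mapping: 14 12 1 2 18 6 3 20 7 21 15 4 19 8 16 22 13 0 5 9 10 17 11
Walk LF starting at row 17, prepending L[row]:
  step 1: row=17, L[17]='$', prepend. Next row=LF[17]=0
  step 2: row=0, L[0]='7', prepend. Next row=LF[0]=14
  step 3: row=14, L[14]='7', prepend. Next row=LF[14]=16
  step 4: row=16, L[16]='6', prepend. Next row=LF[16]=13
  step 5: row=13, L[13]='5', prepend. Next row=LF[13]=8
  step 6: row=8, L[8]='5', prepend. Next row=LF[8]=7
  step 7: row=7, L[7]='9', prepend. Next row=LF[7]=20
  step 8: row=20, L[20]='5', prepend. Next row=LF[20]=10
  step 9: row=10, L[10]='7', prepend. Next row=LF[10]=15
  step 10: row=15, L[15]='9', prepend. Next row=LF[15]=22
  step 11: row=22, L[22]='5', prepend. Next row=LF[22]=11
  step 12: row=11, L[11]='4', prepend. Next row=LF[11]=4
  step 13: row=4, L[4]='8', prepend. Next row=LF[4]=18
  step 14: row=18, L[18]='4', prepend. Next row=LF[18]=5
  step 15: row=5, L[5]='5', prepend. Next row=LF[5]=6
  step 16: row=6, L[6]='4', prepend. Next row=LF[6]=3
  step 17: row=3, L[3]='4', prepend. Next row=LF[3]=2
  step 18: row=2, L[2]='4', prepend. Next row=LF[2]=1
  step 19: row=1, L[1]='6', prepend. Next row=LF[1]=12
  step 20: row=12, L[12]='8', prepend. Next row=LF[12]=19
  step 21: row=19, L[19]='5', prepend. Next row=LF[19]=9
  step 22: row=9, L[9]='9', prepend. Next row=LF[9]=21
  step 23: row=21, L[21]='7', prepend. Next row=LF[21]=17
Reversed output: 7958644454845975955677$

Answer: 7958644454845975955677$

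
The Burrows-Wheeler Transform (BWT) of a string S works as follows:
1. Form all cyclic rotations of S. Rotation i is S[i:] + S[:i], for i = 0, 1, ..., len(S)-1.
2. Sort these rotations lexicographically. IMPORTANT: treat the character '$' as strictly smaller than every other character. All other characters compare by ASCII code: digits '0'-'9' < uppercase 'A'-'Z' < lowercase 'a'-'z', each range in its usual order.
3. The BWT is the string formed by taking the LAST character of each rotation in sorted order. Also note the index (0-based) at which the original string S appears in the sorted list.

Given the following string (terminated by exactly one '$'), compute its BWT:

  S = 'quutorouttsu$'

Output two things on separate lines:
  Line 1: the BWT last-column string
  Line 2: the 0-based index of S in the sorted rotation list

All 13 rotations (rotation i = S[i:]+S[:i]):
  rot[0] = quutorouttsu$
  rot[1] = uutorouttsu$q
  rot[2] = utorouttsu$qu
  rot[3] = torouttsu$quu
  rot[4] = orouttsu$quut
  rot[5] = routtsu$quuto
  rot[6] = outtsu$quutor
  rot[7] = uttsu$quutoro
  rot[8] = ttsu$quutorou
  rot[9] = tsu$quutorout
  rot[10] = su$quutoroutt
  rot[11] = u$quutoroutts
  rot[12] = $quutorouttsu
Sorted (with $ < everything):
  sorted[0] = $quutorouttsu  (last char: 'u')
  sorted[1] = orouttsu$quut  (last char: 't')
  sorted[2] = outtsu$quutor  (last char: 'r')
  sorted[3] = quutorouttsu$  (last char: '$')
  sorted[4] = routtsu$quuto  (last char: 'o')
  sorted[5] = su$quutoroutt  (last char: 't')
  sorted[6] = torouttsu$quu  (last char: 'u')
  sorted[7] = tsu$quutorout  (last char: 't')
  sorted[8] = ttsu$quutorou  (last char: 'u')
  sorted[9] = u$quutoroutts  (last char: 's')
  sorted[10] = utorouttsu$qu  (last char: 'u')
  sorted[11] = uttsu$quutoro  (last char: 'o')
  sorted[12] = uutorouttsu$q  (last char: 'q')
Last column: utr$otutusuoq
Original string S is at sorted index 3

Answer: utr$otutusuoq
3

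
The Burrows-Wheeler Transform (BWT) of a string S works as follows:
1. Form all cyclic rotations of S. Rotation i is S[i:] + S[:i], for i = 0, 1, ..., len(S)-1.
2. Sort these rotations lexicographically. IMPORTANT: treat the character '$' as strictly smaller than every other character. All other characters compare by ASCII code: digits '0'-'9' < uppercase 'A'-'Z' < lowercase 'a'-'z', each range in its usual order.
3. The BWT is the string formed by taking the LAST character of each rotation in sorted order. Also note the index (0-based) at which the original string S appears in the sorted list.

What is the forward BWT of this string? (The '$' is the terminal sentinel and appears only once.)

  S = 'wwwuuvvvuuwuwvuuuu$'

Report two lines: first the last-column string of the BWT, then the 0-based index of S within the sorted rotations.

Answer: uuuuvwvuuwwvvuwuuw$
18

Derivation:
All 19 rotations (rotation i = S[i:]+S[:i]):
  rot[0] = wwwuuvvvuuwuwvuuuu$
  rot[1] = wwuuvvvuuwuwvuuuu$w
  rot[2] = wuuvvvuuwuwvuuuu$ww
  rot[3] = uuvvvuuwuwvuuuu$www
  rot[4] = uvvvuuwuwvuuuu$wwwu
  rot[5] = vvvuuwuwvuuuu$wwwuu
  rot[6] = vvuuwuwvuuuu$wwwuuv
  rot[7] = vuuwuwvuuuu$wwwuuvv
  rot[8] = uuwuwvuuuu$wwwuuvvv
  rot[9] = uwuwvuuuu$wwwuuvvvu
  rot[10] = wuwvuuuu$wwwuuvvvuu
  rot[11] = uwvuuuu$wwwuuvvvuuw
  rot[12] = wvuuuu$wwwuuvvvuuwu
  rot[13] = vuuuu$wwwuuvvvuuwuw
  rot[14] = uuuu$wwwuuvvvuuwuwv
  rot[15] = uuu$wwwuuvvvuuwuwvu
  rot[16] = uu$wwwuuvvvuuwuwvuu
  rot[17] = u$wwwuuvvvuuwuwvuuu
  rot[18] = $wwwuuvvvuuwuwvuuuu
Sorted (with $ < everything):
  sorted[0] = $wwwuuvvvuuwuwvuuuu  (last char: 'u')
  sorted[1] = u$wwwuuvvvuuwuwvuuu  (last char: 'u')
  sorted[2] = uu$wwwuuvvvuuwuwvuu  (last char: 'u')
  sorted[3] = uuu$wwwuuvvvuuwuwvu  (last char: 'u')
  sorted[4] = uuuu$wwwuuvvvuuwuwv  (last char: 'v')
  sorted[5] = uuvvvuuwuwvuuuu$www  (last char: 'w')
  sorted[6] = uuwuwvuuuu$wwwuuvvv  (last char: 'v')
  sorted[7] = uvvvuuwuwvuuuu$wwwu  (last char: 'u')
  sorted[8] = uwuwvuuuu$wwwuuvvvu  (last char: 'u')
  sorted[9] = uwvuuuu$wwwuuvvvuuw  (last char: 'w')
  sorted[10] = vuuuu$wwwuuvvvuuwuw  (last char: 'w')
  sorted[11] = vuuwuwvuuuu$wwwuuvv  (last char: 'v')
  sorted[12] = vvuuwuwvuuuu$wwwuuv  (last char: 'v')
  sorted[13] = vvvuuwuwvuuuu$wwwuu  (last char: 'u')
  sorted[14] = wuuvvvuuwuwvuuuu$ww  (last char: 'w')
  sorted[15] = wuwvuuuu$wwwuuvvvuu  (last char: 'u')
  sorted[16] = wvuuuu$wwwuuvvvuuwu  (last char: 'u')
  sorted[17] = wwuuvvvuuwuwvuuuu$w  (last char: 'w')
  sorted[18] = wwwuuvvvuuwuwvuuuu$  (last char: '$')
Last column: uuuuvwvuuwwvvuwuuw$
Original string S is at sorted index 18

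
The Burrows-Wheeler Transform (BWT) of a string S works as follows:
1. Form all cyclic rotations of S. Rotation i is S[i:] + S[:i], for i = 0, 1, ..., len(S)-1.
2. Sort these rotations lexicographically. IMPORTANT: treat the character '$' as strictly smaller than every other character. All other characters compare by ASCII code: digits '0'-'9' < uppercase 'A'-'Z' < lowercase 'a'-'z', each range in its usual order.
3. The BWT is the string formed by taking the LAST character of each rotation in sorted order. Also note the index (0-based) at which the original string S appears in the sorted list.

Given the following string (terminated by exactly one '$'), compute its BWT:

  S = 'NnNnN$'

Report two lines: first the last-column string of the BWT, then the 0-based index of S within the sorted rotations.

Answer: Nnn$NN
3

Derivation:
All 6 rotations (rotation i = S[i:]+S[:i]):
  rot[0] = NnNnN$
  rot[1] = nNnN$N
  rot[2] = NnN$Nn
  rot[3] = nN$NnN
  rot[4] = N$NnNn
  rot[5] = $NnNnN
Sorted (with $ < everything):
  sorted[0] = $NnNnN  (last char: 'N')
  sorted[1] = N$NnNn  (last char: 'n')
  sorted[2] = NnN$Nn  (last char: 'n')
  sorted[3] = NnNnN$  (last char: '$')
  sorted[4] = nN$NnN  (last char: 'N')
  sorted[5] = nNnN$N  (last char: 'N')
Last column: Nnn$NN
Original string S is at sorted index 3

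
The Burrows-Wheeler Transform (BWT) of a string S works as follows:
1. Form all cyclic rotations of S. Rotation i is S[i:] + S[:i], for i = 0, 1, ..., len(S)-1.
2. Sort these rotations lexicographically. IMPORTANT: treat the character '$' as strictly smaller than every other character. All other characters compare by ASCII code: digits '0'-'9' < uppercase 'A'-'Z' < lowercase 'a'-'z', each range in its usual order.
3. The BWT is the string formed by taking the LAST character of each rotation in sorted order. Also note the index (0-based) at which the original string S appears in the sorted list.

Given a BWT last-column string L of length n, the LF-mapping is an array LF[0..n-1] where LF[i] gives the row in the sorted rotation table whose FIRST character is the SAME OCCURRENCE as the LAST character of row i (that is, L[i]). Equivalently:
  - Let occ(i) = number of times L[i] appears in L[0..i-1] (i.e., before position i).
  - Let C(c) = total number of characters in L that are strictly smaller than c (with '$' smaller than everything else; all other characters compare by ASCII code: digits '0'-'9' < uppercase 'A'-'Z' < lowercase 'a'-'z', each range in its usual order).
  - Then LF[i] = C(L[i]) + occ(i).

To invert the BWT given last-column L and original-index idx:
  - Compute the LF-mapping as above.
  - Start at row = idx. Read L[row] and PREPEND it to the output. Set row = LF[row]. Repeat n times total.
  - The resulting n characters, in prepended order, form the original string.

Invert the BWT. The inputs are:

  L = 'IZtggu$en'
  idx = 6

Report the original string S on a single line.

LF mapping: 1 2 7 4 5 8 0 3 6
Walk LF starting at row 6, prepending L[row]:
  step 1: row=6, L[6]='$', prepend. Next row=LF[6]=0
  step 2: row=0, L[0]='I', prepend. Next row=LF[0]=1
  step 3: row=1, L[1]='Z', prepend. Next row=LF[1]=2
  step 4: row=2, L[2]='t', prepend. Next row=LF[2]=7
  step 5: row=7, L[7]='e', prepend. Next row=LF[7]=3
  step 6: row=3, L[3]='g', prepend. Next row=LF[3]=4
  step 7: row=4, L[4]='g', prepend. Next row=LF[4]=5
  step 8: row=5, L[5]='u', prepend. Next row=LF[5]=8
  step 9: row=8, L[8]='n', prepend. Next row=LF[8]=6
Reversed output: nuggetZI$

Answer: nuggetZI$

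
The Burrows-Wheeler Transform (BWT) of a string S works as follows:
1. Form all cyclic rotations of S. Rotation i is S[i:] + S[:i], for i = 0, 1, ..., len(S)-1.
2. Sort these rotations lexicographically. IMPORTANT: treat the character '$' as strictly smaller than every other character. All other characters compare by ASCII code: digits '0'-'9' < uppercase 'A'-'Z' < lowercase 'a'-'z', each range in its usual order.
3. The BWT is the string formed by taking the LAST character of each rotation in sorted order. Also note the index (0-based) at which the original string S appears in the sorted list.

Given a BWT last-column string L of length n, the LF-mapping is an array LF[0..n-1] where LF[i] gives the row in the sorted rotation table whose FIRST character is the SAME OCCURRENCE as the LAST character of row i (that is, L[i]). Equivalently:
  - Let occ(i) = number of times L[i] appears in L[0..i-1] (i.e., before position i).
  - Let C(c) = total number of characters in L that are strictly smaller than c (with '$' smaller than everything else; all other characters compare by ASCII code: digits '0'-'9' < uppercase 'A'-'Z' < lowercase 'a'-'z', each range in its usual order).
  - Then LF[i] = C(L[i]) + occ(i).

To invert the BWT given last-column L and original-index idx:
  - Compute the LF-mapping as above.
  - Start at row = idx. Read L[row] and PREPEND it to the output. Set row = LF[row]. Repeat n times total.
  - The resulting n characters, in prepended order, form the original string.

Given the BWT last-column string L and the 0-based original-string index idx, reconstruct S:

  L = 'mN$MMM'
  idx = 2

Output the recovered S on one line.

LF mapping: 5 4 0 1 2 3
Walk LF starting at row 2, prepending L[row]:
  step 1: row=2, L[2]='$', prepend. Next row=LF[2]=0
  step 2: row=0, L[0]='m', prepend. Next row=LF[0]=5
  step 3: row=5, L[5]='M', prepend. Next row=LF[5]=3
  step 4: row=3, L[3]='M', prepend. Next row=LF[3]=1
  step 5: row=1, L[1]='N', prepend. Next row=LF[1]=4
  step 6: row=4, L[4]='M', prepend. Next row=LF[4]=2
Reversed output: MNMMm$

Answer: MNMMm$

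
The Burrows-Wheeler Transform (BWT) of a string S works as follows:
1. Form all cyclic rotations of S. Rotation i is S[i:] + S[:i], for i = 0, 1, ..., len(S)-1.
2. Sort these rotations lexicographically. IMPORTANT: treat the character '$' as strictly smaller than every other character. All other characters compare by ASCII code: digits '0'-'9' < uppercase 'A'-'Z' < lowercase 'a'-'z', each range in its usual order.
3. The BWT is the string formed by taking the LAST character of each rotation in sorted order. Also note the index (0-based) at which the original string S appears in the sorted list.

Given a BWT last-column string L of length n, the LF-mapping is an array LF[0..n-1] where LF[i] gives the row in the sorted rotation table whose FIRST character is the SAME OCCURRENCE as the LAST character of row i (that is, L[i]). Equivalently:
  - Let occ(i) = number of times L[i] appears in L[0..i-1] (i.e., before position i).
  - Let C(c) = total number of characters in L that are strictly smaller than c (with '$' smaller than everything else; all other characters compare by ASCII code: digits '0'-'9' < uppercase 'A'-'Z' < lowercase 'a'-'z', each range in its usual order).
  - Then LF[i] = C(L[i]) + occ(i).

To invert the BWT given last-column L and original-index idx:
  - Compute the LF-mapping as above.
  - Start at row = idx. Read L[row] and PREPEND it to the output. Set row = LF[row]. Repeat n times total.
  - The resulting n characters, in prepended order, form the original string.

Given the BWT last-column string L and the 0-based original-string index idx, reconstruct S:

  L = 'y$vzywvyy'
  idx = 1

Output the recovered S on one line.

Answer: vvyyzwyy$

Derivation:
LF mapping: 4 0 1 8 5 3 2 6 7
Walk LF starting at row 1, prepending L[row]:
  step 1: row=1, L[1]='$', prepend. Next row=LF[1]=0
  step 2: row=0, L[0]='y', prepend. Next row=LF[0]=4
  step 3: row=4, L[4]='y', prepend. Next row=LF[4]=5
  step 4: row=5, L[5]='w', prepend. Next row=LF[5]=3
  step 5: row=3, L[3]='z', prepend. Next row=LF[3]=8
  step 6: row=8, L[8]='y', prepend. Next row=LF[8]=7
  step 7: row=7, L[7]='y', prepend. Next row=LF[7]=6
  step 8: row=6, L[6]='v', prepend. Next row=LF[6]=2
  step 9: row=2, L[2]='v', prepend. Next row=LF[2]=1
Reversed output: vvyyzwyy$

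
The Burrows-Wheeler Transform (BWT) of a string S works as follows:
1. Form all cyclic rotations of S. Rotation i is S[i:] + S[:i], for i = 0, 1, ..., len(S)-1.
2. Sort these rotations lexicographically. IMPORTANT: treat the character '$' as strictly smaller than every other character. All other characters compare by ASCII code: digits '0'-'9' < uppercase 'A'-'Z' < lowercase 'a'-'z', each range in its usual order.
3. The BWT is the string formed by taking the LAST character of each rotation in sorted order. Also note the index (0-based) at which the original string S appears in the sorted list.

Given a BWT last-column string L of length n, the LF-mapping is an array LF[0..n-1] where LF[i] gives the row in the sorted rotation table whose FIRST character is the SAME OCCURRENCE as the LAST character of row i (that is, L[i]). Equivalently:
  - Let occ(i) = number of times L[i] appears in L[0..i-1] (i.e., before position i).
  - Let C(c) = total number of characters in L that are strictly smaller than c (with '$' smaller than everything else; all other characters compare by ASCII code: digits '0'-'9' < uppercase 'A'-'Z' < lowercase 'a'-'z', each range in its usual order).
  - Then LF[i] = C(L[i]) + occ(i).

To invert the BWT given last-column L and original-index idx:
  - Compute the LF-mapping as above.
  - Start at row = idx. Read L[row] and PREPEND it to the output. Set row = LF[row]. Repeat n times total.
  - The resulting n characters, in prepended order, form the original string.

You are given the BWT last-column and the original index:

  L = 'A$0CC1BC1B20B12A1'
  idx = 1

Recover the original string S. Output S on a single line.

LF mapping: 9 0 1 14 15 3 11 16 4 12 7 2 13 5 8 10 6
Walk LF starting at row 1, prepending L[row]:
  step 1: row=1, L[1]='$', prepend. Next row=LF[1]=0
  step 2: row=0, L[0]='A', prepend. Next row=LF[0]=9
  step 3: row=9, L[9]='B', prepend. Next row=LF[9]=12
  step 4: row=12, L[12]='B', prepend. Next row=LF[12]=13
  step 5: row=13, L[13]='1', prepend. Next row=LF[13]=5
  step 6: row=5, L[5]='1', prepend. Next row=LF[5]=3
  step 7: row=3, L[3]='C', prepend. Next row=LF[3]=14
  step 8: row=14, L[14]='2', prepend. Next row=LF[14]=8
  step 9: row=8, L[8]='1', prepend. Next row=LF[8]=4
  step 10: row=4, L[4]='C', prepend. Next row=LF[4]=15
  step 11: row=15, L[15]='A', prepend. Next row=LF[15]=10
  step 12: row=10, L[10]='2', prepend. Next row=LF[10]=7
  step 13: row=7, L[7]='C', prepend. Next row=LF[7]=16
  step 14: row=16, L[16]='1', prepend. Next row=LF[16]=6
  step 15: row=6, L[6]='B', prepend. Next row=LF[6]=11
  step 16: row=11, L[11]='0', prepend. Next row=LF[11]=2
  step 17: row=2, L[2]='0', prepend. Next row=LF[2]=1
Reversed output: 00B1C2AC12C11BBA$

Answer: 00B1C2AC12C11BBA$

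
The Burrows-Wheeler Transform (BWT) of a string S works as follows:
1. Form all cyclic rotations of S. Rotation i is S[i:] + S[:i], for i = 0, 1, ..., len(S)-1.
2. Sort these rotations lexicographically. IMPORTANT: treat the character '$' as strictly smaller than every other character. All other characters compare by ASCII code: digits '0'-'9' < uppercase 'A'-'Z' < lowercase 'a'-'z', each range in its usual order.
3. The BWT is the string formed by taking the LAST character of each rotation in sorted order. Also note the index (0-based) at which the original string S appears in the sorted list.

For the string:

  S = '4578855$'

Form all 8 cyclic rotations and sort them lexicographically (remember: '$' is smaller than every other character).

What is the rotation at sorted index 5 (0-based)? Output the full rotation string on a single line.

All 8 rotations (rotation i = S[i:]+S[:i]):
  rot[0] = 4578855$
  rot[1] = 578855$4
  rot[2] = 78855$45
  rot[3] = 8855$457
  rot[4] = 855$4578
  rot[5] = 55$45788
  rot[6] = 5$457885
  rot[7] = $4578855
Sorted (with $ < everything):
  sorted[0] = $4578855
  sorted[1] = 4578855$
  sorted[2] = 5$457885
  sorted[3] = 55$45788
  sorted[4] = 578855$4
  sorted[5] = 78855$45
  sorted[6] = 855$4578
  sorted[7] = 8855$457
sorted[5] = 78855$45

Answer: 78855$45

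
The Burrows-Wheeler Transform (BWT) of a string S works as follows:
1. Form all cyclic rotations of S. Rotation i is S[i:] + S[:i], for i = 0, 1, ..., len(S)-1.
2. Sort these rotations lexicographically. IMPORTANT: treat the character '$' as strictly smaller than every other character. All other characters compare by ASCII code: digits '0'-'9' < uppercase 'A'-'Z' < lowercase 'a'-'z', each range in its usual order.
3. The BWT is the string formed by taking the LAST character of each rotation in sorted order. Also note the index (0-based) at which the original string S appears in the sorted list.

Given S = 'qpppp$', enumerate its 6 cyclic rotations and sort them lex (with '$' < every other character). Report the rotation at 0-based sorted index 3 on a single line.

All 6 rotations (rotation i = S[i:]+S[:i]):
  rot[0] = qpppp$
  rot[1] = pppp$q
  rot[2] = ppp$qp
  rot[3] = pp$qpp
  rot[4] = p$qppp
  rot[5] = $qpppp
Sorted (with $ < everything):
  sorted[0] = $qpppp
  sorted[1] = p$qppp
  sorted[2] = pp$qpp
  sorted[3] = ppp$qp
  sorted[4] = pppp$q
  sorted[5] = qpppp$
sorted[3] = ppp$qp

Answer: ppp$qp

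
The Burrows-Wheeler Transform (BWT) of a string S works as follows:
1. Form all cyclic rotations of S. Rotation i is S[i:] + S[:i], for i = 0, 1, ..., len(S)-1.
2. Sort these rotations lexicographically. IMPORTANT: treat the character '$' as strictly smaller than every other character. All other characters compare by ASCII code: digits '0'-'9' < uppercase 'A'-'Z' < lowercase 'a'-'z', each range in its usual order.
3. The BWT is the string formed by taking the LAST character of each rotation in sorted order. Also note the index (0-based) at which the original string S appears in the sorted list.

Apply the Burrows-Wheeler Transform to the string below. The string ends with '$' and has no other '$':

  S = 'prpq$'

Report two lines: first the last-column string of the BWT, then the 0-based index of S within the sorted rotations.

Answer: qr$pp
2

Derivation:
All 5 rotations (rotation i = S[i:]+S[:i]):
  rot[0] = prpq$
  rot[1] = rpq$p
  rot[2] = pq$pr
  rot[3] = q$prp
  rot[4] = $prpq
Sorted (with $ < everything):
  sorted[0] = $prpq  (last char: 'q')
  sorted[1] = pq$pr  (last char: 'r')
  sorted[2] = prpq$  (last char: '$')
  sorted[3] = q$prp  (last char: 'p')
  sorted[4] = rpq$p  (last char: 'p')
Last column: qr$pp
Original string S is at sorted index 2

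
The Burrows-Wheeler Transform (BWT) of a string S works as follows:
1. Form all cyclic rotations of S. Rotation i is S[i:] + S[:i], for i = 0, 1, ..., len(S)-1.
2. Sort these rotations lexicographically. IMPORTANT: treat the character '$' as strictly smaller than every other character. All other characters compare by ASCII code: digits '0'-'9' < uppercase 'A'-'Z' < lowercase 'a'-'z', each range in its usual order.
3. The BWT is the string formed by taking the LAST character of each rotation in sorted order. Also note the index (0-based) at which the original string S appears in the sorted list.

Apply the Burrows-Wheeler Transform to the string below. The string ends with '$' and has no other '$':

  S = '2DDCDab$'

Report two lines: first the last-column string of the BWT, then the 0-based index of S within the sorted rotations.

Answer: b$DD2CDa
1

Derivation:
All 8 rotations (rotation i = S[i:]+S[:i]):
  rot[0] = 2DDCDab$
  rot[1] = DDCDab$2
  rot[2] = DCDab$2D
  rot[3] = CDab$2DD
  rot[4] = Dab$2DDC
  rot[5] = ab$2DDCD
  rot[6] = b$2DDCDa
  rot[7] = $2DDCDab
Sorted (with $ < everything):
  sorted[0] = $2DDCDab  (last char: 'b')
  sorted[1] = 2DDCDab$  (last char: '$')
  sorted[2] = CDab$2DD  (last char: 'D')
  sorted[3] = DCDab$2D  (last char: 'D')
  sorted[4] = DDCDab$2  (last char: '2')
  sorted[5] = Dab$2DDC  (last char: 'C')
  sorted[6] = ab$2DDCD  (last char: 'D')
  sorted[7] = b$2DDCDa  (last char: 'a')
Last column: b$DD2CDa
Original string S is at sorted index 1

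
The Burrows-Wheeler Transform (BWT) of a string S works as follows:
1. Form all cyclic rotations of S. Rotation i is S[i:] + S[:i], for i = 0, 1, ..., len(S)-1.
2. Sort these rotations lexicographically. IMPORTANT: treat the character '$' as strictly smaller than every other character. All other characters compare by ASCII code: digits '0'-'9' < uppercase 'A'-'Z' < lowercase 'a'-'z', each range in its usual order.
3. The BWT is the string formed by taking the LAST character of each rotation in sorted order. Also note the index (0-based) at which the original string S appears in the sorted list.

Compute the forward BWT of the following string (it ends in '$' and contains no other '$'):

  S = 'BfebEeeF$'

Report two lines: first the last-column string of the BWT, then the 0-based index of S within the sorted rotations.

Answer: F$beeefEB
1

Derivation:
All 9 rotations (rotation i = S[i:]+S[:i]):
  rot[0] = BfebEeeF$
  rot[1] = febEeeF$B
  rot[2] = ebEeeF$Bf
  rot[3] = bEeeF$Bfe
  rot[4] = EeeF$Bfeb
  rot[5] = eeF$BfebE
  rot[6] = eF$BfebEe
  rot[7] = F$BfebEee
  rot[8] = $BfebEeeF
Sorted (with $ < everything):
  sorted[0] = $BfebEeeF  (last char: 'F')
  sorted[1] = BfebEeeF$  (last char: '$')
  sorted[2] = EeeF$Bfeb  (last char: 'b')
  sorted[3] = F$BfebEee  (last char: 'e')
  sorted[4] = bEeeF$Bfe  (last char: 'e')
  sorted[5] = eF$BfebEe  (last char: 'e')
  sorted[6] = ebEeeF$Bf  (last char: 'f')
  sorted[7] = eeF$BfebE  (last char: 'E')
  sorted[8] = febEeeF$B  (last char: 'B')
Last column: F$beeefEB
Original string S is at sorted index 1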